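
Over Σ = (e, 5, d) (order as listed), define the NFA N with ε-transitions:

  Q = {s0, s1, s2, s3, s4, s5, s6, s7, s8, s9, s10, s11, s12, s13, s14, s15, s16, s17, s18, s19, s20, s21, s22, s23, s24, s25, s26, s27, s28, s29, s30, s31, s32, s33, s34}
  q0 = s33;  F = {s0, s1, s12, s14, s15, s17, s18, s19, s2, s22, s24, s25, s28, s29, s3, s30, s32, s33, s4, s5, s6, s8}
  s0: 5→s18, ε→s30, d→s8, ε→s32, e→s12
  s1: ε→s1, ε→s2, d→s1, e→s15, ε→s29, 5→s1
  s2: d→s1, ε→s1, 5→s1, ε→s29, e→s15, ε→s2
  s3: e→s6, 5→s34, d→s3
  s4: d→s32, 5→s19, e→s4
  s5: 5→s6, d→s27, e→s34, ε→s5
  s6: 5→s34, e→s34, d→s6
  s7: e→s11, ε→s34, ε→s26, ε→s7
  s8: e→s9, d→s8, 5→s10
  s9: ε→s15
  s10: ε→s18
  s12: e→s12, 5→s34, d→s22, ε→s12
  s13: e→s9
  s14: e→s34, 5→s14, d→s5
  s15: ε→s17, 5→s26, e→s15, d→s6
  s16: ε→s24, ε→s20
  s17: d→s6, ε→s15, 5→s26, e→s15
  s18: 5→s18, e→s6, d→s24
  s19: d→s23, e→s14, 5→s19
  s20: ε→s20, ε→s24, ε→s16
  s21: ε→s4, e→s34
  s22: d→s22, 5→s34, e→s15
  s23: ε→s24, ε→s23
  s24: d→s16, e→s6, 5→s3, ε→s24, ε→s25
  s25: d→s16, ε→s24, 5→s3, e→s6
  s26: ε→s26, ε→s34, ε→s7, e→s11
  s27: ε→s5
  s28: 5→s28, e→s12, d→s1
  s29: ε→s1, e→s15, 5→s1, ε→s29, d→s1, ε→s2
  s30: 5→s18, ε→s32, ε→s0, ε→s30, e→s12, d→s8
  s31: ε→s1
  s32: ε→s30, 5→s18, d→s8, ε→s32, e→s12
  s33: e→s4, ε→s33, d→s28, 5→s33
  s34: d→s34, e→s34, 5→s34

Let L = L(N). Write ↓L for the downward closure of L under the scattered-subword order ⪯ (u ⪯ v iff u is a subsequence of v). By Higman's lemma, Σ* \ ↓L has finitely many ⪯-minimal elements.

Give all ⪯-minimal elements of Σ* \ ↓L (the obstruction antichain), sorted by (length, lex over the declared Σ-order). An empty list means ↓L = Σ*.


A = [de5, e5ee, e5d55, ddede].

|Q|=35, |F|=22, |δ|=115 (42 ε).
min D↑ (17 st, q0=0, F={11}): 0:e→1,5→0,d→2 1:e→1,5→3,d→4 2:e→5,5→2,d→6 3:e→7,5→3,d→8 4:e→5,5→9,d→10 5:e→5,5→11,d→12 6:e→13,5→6,d→6 7:e→11,5→7,d→14 8:e→15,5→16,d→8 9:e→15,5→9,d→8 10:e→13,5→9,d→10 11:e→11,5→11,d→11 12:e→13,5→11,d→12 13:e→13,5→11,d→15 14:e→11,5→15,d→14 15:e→11,5→11,d→15 16:e→15,5→11,d→16 (ε-aug+det+¬).
'de5': run [32, 28, 10, 4] end={s11,s26,s34,s7} ∉↓L; 3/3 del acc.
'e5ee': |S_i|=[32, 27, 17, 6, 1] end={s34} ∉↓L; 4/4 single-dels accept.
'e5d55': run [32, 27, 17, 10, 3, 1] end={s34} — reject; 5/5 del acc.
'ddede': |S_i|=[32, 28, 22, 8, 2, 1] end={s34} — reject; 5/5 single-dels accept.
4 obstructions.


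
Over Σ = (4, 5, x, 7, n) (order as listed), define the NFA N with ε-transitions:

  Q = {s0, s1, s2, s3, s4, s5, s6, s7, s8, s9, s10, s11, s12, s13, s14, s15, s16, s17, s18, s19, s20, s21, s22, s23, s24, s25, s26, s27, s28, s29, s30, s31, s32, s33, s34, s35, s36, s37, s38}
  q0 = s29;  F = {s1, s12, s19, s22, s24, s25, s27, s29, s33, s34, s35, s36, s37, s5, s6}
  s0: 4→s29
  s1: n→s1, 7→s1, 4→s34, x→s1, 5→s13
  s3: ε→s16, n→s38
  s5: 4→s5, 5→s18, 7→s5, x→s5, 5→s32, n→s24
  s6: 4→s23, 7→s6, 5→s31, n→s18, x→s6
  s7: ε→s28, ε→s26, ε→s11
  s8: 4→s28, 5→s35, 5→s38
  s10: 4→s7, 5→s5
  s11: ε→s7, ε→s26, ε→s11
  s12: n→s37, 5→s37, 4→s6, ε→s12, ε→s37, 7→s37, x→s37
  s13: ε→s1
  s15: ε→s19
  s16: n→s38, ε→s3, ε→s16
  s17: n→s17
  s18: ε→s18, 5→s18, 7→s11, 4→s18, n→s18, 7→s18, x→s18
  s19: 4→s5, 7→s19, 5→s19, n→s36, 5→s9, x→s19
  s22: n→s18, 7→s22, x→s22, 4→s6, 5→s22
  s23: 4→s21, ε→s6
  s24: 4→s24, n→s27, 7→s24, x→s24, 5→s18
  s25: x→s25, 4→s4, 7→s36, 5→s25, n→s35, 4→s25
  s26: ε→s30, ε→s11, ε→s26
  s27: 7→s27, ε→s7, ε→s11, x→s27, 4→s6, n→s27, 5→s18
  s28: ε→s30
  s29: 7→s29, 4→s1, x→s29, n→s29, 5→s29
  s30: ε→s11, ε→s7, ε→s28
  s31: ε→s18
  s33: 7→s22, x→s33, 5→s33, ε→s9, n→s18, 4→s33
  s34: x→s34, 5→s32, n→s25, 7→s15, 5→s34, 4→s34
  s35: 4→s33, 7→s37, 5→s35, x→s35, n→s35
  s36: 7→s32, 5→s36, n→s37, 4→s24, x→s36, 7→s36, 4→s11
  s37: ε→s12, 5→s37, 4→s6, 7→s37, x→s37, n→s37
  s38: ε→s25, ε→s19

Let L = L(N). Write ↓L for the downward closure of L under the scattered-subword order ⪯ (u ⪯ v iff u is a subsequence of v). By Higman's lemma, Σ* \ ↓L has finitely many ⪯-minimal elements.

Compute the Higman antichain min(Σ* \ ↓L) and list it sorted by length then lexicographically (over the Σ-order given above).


A = [44745, 44nn4n].

|Q|=39, |F|=15, |δ|=126 (29 ε).
min D↑ (15 st, q0=0, F={8}): 0:4→1,5→0,x→0,7→0,n→0 1:4→2,5→1,x→1,7→1,n→1 2:4→2,5→2,x→2,7→3,n→4 3:4→5,5→3,x→3,7→3,n→6 4:4→4,5→4,x→4,7→6,n→7 5:4→5,5→8,x→5,7→5,n→9 6:4→9,5→6,x→6,7→6,n→10 7:4→11,5→7,x→7,7→10,n→7 8:4→8,5→8,x→8,7→8,n→8 9:4→9,5→8,x→9,7→9,n→12 10:4→13,5→10,x→10,7→10,n→10 11:4→11,5→11,x→11,7→14,n→8 12:4→13,5→8,x→12,7→12,n→12 13:4→13,5→8,x→13,7→13,n→8 14:4→13,5→14,x→14,7→14,n→8 (ε-aug+det+¬).
'44745': N↓-sim [29, 28, 26, 21, 14, 8] end={s11,s18,s26,s28,s30,s31,s32,s7} ∉↓L; 5/5 del acc.
'44nn4n': N↓-sim [29, 28, 26, 22, 17, 13, 6] end={s11,s18,s26,s28,s30,s7} rej; 6/6 deletions ∈↓L.
2 minimals (antichain).


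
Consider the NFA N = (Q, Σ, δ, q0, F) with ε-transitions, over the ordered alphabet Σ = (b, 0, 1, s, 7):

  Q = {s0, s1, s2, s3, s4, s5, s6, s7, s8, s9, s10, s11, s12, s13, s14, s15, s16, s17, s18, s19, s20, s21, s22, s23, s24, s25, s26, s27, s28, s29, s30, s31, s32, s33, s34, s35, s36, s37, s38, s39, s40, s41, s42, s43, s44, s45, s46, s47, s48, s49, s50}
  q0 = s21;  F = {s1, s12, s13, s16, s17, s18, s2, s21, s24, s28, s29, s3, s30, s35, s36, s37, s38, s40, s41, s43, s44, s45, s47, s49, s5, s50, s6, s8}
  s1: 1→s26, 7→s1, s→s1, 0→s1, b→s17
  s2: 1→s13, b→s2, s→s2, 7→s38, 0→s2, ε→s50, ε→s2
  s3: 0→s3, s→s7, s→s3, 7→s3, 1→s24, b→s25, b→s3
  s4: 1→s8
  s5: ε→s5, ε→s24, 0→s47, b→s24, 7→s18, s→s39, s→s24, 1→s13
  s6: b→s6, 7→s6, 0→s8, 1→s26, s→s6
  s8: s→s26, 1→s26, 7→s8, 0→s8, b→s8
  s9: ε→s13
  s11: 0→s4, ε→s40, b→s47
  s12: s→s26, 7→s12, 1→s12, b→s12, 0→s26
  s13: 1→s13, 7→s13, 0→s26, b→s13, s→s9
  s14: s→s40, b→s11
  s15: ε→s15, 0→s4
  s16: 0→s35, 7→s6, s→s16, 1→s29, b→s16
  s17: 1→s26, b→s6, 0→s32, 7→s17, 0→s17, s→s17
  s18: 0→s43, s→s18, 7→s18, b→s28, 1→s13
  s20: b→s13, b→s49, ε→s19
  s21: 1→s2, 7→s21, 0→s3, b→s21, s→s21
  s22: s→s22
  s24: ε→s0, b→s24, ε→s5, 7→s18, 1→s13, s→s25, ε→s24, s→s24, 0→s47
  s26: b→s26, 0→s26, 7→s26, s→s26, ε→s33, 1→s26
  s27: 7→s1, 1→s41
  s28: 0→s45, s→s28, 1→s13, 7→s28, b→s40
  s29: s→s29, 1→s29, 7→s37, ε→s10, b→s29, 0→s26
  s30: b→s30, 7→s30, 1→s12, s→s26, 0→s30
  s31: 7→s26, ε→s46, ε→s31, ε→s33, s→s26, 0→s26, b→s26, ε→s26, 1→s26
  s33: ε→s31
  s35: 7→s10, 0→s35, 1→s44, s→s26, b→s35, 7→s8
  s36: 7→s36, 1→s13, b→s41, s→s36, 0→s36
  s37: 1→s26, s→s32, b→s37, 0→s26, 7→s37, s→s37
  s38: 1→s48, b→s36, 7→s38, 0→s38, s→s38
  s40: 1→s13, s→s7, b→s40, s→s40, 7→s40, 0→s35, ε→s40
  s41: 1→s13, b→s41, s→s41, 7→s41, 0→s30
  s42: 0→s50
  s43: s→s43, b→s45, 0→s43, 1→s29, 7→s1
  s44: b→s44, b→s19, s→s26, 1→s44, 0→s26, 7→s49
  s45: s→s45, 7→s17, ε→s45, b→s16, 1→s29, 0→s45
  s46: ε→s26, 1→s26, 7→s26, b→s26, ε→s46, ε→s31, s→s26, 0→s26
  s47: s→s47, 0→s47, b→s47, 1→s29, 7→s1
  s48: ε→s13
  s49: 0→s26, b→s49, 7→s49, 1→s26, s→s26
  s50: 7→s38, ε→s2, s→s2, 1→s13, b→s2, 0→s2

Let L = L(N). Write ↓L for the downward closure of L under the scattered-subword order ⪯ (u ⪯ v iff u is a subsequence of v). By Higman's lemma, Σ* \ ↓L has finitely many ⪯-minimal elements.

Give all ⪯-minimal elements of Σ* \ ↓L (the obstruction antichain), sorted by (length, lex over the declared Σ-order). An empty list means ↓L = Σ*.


A = [110, 01071, 17bb0s].

|Q|=51, |F|=28, |δ|=201 (25 ε).
min D↑ (27 st, q0=0, F={8}): 0:b→0,0→1,1→2,s→0,7→0 1:b→1,0→1,1→3,s→1,7→1 2:b→2,0→2,1→4,s→2,7→5 3:b→3,0→6,1→4,s→3,7→7 4:b→4,0→8,1→4,s→4,7→4 5:b→9,0→5,1→4,s→5,7→5 6:b→6,0→6,1→10,s→6,7→11 7:b→12,0→13,1→4,s→7,7→7 8:b→8,0→8,1→8,s→8,7→8 9:b→14,0→9,1→4,s→9,7→9 10:b→10,0→8,1→10,s→10,7→15 11:b→16,0→11,1→8,s→11,7→11 12:b→17,0→18,1→4,s→12,7→12 13:b→18,0→13,1→10,s→13,7→11 14:b→14,0→19,1→4,s→14,7→14 15:b→15,0→8,1→8,s→15,7→15 16:b→20,0→16,1→8,s→16,7→16 17:b→17,0→21,1→4,s→17,7→17 18:b→22,0→18,1→10,s→18,7→16 19:b→19,0→19,1→23,s→8,7→19 20:b→20,0→24,1→8,s→20,7→20 21:b→21,0→21,1→25,s→8,7→24 22:b→22,0→21,1→10,s→22,7→20 23:b→23,0→8,1→23,s→8,7→23 24:b→24,0→24,1→8,s→8,7→24 25:b→25,0→8,1→25,s→8,7→26 26:b→26,0→8,1→8,s→8,7→26 (ε-aug+det+¬).
'110': run [41, 39, 15, 4] end={s26,s31,s33,s46} — reject; 3/3 del acc.
'01071': N↓-sim [41, 40, 33, 20, 12, 4] end={s26,s31,s33,s46} ∉↓L; 5/5 single-dels accept.
'17bb0s': |S_i|=[41, 39, 31, 26, 22, 12, 4] end={s26,s31,s33,s46} ∉↓L; 6/6 deletions ∈↓L.
3 words, ⪯-incomp.


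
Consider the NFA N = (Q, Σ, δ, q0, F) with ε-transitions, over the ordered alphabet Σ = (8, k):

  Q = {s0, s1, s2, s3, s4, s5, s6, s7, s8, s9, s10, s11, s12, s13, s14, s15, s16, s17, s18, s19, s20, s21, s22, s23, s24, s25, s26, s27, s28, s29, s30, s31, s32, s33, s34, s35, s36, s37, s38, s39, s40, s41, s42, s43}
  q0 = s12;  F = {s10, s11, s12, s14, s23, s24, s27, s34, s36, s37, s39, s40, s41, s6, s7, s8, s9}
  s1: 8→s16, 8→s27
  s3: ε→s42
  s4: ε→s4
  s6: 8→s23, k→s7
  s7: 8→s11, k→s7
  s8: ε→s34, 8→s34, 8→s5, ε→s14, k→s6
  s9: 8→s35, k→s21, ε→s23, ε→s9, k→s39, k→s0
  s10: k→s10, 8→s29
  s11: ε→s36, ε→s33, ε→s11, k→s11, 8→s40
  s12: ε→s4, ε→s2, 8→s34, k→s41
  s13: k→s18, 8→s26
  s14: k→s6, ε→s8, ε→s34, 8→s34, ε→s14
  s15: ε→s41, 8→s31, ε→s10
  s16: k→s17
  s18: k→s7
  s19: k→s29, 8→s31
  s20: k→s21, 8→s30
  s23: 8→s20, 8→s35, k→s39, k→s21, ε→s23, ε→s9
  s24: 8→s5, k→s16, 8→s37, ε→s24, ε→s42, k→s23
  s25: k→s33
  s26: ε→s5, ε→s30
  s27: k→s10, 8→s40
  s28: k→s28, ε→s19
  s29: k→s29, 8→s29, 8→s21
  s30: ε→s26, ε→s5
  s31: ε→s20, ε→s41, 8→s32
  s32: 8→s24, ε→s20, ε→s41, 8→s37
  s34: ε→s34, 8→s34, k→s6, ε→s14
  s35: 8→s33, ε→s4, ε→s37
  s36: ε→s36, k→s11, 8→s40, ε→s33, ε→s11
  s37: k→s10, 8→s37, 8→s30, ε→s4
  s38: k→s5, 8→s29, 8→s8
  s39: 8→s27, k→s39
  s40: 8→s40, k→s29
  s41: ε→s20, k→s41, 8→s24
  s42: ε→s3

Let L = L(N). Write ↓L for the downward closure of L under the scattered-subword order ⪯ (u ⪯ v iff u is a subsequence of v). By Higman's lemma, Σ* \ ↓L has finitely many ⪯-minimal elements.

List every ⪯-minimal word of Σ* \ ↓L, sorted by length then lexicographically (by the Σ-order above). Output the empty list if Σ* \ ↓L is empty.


|Q|=44, |F|=17, |δ|=104 (39 ε).
min D↑ (14 st, q0=0, F={13}): 0:8→1,k→2 1:8→1,k→3 2:8→4,k→2 3:8→5,k→6 4:8→7,k→5 5:8→7,k→8 6:8→9,k→6 7:8→7,k→10 8:8→11,k→8 9:8→12,k→9 10:8→13,k→10 11:8→12,k→10 12:8→12,k→13 13:8→13,k→13 [Hopcroft].
'k88k8': N↓-sim [32, 27, 24, 13, 3, 2] end={s21,s29} ∉↓L; 5/5 deletions ∈↓L.
'8kk88k': |S_i|=[32, 29, 23, 12, 8, 3, 2] end={s21,s29} rej; 6/6 deletions ∈↓L.
2 obstructions.

min(Σ*\↓L) = [k88k8, 8kk88k].


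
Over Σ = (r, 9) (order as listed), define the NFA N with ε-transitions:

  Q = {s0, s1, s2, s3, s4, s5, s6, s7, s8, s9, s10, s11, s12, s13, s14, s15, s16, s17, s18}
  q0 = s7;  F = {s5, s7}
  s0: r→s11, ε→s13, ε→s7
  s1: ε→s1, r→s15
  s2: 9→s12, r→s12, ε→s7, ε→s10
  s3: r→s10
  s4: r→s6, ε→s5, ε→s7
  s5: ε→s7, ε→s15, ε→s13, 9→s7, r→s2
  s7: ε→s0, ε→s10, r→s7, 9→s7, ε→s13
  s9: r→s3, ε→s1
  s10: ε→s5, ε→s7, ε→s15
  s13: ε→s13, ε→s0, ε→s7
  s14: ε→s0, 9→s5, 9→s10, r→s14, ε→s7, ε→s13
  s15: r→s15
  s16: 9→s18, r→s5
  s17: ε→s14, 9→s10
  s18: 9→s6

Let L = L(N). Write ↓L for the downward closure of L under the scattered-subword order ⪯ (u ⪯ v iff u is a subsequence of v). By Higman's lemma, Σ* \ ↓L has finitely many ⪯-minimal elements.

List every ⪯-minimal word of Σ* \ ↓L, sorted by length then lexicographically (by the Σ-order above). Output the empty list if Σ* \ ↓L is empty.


min(Σ*\↓L) = [].

|Q|=19, |F|=2, |δ|=43 (24 ε).
min D↑ (1 st, q0=0, F={}): 0:r→0,9→0 (ε-aug+det+¬).
L(D↑) = ∅; no obstructions.


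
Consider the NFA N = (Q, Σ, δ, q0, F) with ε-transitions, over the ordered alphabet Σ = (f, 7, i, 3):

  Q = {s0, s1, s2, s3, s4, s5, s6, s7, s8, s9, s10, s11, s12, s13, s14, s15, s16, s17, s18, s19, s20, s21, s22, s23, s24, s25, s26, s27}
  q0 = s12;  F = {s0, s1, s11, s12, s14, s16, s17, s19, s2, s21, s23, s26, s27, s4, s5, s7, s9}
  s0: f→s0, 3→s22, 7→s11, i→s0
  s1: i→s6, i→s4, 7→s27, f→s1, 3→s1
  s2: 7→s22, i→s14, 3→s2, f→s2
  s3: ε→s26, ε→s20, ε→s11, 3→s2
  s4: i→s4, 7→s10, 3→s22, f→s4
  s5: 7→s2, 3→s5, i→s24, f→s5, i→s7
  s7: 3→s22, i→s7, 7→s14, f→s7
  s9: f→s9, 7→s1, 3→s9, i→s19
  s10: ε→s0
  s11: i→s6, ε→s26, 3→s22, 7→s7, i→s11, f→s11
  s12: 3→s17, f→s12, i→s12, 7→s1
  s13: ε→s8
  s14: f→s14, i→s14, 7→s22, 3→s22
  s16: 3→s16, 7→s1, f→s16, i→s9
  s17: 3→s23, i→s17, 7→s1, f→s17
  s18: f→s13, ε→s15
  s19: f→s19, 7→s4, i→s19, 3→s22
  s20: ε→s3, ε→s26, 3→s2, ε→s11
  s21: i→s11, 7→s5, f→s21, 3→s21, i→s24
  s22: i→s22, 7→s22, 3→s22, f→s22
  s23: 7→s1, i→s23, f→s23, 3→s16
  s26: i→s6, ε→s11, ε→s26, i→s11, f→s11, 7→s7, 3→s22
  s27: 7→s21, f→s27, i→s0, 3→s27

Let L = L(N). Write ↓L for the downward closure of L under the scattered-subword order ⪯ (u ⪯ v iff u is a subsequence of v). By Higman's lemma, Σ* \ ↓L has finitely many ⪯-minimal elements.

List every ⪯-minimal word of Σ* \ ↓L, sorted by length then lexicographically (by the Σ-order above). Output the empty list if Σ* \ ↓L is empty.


|Q|=28, |F|=17, |δ|=92 (12 ε).
min D↑ (17 st, q0=0, F={8}): 0:f→0,7→1,i→0,3→2 1:f→1,7→3,i→4,3→1 2:f→2,7→1,i→2,3→5 3:f→3,7→6,i→7,3→3 4:f→4,7→7,i→4,3→8 5:f→5,7→1,i→5,3→9 6:f→6,7→10,i→11,3→6 7:f→7,7→11,i→7,3→8 8:f→8,7→8,i→8,3→8 9:f→9,7→1,i→12,3→9 10:f→10,7→13,i→14,3→10 11:f→11,7→14,i→11,3→8 12:f→12,7→1,i→15,3→12 13:f→13,7→8,i→16,3→13 14:f→14,7→16,i→14,3→8 15:f→15,7→4,i→15,3→8 16:f→16,7→8,i→16,3→8 (ε-aug+det+¬).
'7i3': |S_i|=[21, 15, 10, 1] end={s22} — reject; 3/3 del acc.
'777777': |S_i|=[21, 15, 13, 10, 6, 3, 1] end={s22} ∉↓L; 6/6 del acc.
'333ii3': |S_i|=[21, 20, 19, 18, 17, 11, 1] end={s22} ∉↓L; 6/6 single-dels accept.
3 minimals (antichain).

A = [7i3, 777777, 333ii3].


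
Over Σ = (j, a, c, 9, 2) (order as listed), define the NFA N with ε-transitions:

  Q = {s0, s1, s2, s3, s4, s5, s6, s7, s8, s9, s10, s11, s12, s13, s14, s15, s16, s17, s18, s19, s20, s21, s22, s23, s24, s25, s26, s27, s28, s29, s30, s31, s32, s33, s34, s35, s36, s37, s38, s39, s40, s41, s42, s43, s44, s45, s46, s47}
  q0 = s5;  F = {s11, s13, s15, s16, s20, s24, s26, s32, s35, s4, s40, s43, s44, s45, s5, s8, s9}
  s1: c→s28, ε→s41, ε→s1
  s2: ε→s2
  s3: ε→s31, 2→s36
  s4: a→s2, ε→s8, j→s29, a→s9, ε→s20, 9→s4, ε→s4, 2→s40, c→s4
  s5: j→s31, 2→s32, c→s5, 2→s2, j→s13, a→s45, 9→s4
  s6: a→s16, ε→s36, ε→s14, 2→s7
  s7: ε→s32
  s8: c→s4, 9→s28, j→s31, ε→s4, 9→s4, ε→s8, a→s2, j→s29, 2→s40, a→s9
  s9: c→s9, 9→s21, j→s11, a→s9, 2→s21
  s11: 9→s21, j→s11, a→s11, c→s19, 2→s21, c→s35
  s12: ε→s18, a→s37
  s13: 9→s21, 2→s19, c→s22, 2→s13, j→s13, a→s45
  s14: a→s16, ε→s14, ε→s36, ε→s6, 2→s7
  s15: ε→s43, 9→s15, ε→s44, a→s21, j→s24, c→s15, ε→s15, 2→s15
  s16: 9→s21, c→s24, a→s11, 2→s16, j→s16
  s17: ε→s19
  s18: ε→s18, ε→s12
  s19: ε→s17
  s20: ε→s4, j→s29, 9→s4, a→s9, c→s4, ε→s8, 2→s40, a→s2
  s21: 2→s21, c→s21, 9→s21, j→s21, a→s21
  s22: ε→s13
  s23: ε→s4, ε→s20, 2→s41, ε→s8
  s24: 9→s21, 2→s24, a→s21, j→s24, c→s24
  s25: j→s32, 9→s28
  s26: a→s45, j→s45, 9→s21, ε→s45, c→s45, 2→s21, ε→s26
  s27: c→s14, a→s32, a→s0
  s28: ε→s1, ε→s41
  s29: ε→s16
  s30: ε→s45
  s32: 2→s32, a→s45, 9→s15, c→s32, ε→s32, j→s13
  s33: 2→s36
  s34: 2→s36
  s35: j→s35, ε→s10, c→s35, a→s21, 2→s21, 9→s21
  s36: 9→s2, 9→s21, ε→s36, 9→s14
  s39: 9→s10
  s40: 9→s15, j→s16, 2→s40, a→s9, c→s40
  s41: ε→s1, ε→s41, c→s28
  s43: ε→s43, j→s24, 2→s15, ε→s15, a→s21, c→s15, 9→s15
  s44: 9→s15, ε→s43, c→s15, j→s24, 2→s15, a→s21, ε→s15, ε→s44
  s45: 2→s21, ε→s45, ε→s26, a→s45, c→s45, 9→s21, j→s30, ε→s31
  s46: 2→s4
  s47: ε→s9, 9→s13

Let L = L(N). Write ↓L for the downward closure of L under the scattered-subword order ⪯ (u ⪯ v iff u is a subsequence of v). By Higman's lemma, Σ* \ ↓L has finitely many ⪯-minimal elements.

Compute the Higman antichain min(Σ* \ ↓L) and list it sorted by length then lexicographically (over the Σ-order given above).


Antichain: [j9, a9, a2, 29a, 9jca].

|Q|=48, |F|=17, |δ|=170 (49 ε).
min D↑ (13 st, q0=0, F={5}): 0:j→1,a→2,c→0,9→3,2→4 1:j→1,a→2,c→1,9→5,2→1 2:j→2,a→2,c→2,9→5,2→5 3:j→6,a→7,c→3,9→3,2→8 4:j→1,a→2,c→4,9→9,2→4 5:j→5,a→5,c→5,9→5,2→5 6:j→6,a→10,c→11,9→5,2→6 7:j→10,a→7,c→7,9→5,2→5 8:j→6,a→7,c→8,9→9,2→8 9:j→11,a→5,c→9,9→9,2→9 10:j→10,a→10,c→12,9→5,2→5 11:j→11,a→5,c→11,9→5,2→11 12:j→12,a→5,c→12,9→5,2→5.
'j9': N↓-sim [29, 15, 1] end={s21} ∉↓L; 2/2 del acc.
'a9': |S_i|=[29, 12, 1] end={s21} ∉↓L; 2/2 del acc.
'a2': run [29, 12, 1] end={s21} — reject; 2/2 single-dels accept.
'29a': |S_i|=[29, 21, 5, 1] end={s21} rej; 3/3 deletions ∈↓L.
'9jca': N↓-sim [29, 22, 10, 6, 1] end={s21} ∉↓L; 4/4 single-dels accept.
5 words, ⪯-incomp.


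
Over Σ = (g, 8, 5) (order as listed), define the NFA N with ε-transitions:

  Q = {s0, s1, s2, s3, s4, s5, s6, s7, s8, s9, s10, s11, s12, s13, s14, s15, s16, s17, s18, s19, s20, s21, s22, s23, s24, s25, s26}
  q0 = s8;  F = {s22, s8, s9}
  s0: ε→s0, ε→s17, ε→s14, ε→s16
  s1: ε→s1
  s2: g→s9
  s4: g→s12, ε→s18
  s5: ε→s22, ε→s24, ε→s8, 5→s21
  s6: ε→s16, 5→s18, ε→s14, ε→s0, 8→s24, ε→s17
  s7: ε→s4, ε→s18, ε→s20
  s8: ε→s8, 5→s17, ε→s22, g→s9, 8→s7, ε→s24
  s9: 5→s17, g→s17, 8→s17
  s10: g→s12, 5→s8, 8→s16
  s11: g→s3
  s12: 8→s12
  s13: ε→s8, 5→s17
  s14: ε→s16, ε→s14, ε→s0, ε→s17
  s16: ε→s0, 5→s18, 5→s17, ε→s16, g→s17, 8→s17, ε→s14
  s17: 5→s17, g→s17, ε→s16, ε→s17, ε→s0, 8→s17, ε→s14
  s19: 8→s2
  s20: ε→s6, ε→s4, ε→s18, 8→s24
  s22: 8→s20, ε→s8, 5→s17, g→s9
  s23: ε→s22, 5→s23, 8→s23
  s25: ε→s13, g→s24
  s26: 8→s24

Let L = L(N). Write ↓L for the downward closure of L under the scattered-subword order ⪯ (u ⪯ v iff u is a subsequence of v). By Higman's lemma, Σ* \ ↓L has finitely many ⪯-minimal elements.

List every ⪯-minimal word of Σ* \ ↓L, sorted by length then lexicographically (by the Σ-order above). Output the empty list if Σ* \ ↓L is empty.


min(Σ*\↓L) = [8, 5, gg].

|Q|=27, |F|=3, |δ|=70 (37 ε).
min D↑ (3 st, q0=0, F={2}): 0:g→1,8→2,5→2 1:g→2,8→2,5→2 2:g→2,8→2,5→2 [Hopcroft].
'8': |S_i|=[14, 11] end={s0,s12,s14,s16,s17,s18,s20,s24,s4,s6,s7} ∉↓L; 1/1 del acc.
'5': |S_i|=[14, 5] end={s0,s14,s16,s17,s18} — reject; 1/1 deletions ∈↓L.
'gg': run [14, 7, 5] end={s0,s14,s16,s17,s18} ∉↓L; 2/2 single-dels accept.
3 obstructions.


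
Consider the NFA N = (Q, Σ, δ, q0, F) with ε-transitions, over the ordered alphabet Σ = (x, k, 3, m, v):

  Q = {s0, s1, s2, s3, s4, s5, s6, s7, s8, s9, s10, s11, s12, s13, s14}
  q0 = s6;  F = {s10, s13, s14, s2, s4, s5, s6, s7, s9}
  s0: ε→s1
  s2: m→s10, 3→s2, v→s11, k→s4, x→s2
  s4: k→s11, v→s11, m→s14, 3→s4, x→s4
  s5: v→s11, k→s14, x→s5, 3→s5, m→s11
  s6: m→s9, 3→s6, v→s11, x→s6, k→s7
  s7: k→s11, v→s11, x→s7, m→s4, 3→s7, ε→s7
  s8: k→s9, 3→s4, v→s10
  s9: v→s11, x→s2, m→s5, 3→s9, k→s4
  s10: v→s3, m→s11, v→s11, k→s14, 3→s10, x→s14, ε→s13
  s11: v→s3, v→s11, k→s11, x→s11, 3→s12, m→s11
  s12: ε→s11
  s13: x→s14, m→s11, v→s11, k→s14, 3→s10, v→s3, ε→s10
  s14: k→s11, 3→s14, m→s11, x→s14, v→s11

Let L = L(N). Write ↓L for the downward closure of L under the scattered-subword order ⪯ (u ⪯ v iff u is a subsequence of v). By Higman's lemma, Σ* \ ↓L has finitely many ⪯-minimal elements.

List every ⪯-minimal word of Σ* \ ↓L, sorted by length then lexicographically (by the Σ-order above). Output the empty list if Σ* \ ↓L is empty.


|Q|=15, |F|=9, |δ|=61 (5 ε).
min D↑ (9 st, q0=0, F={3}): 0:x→0,k→1,3→0,m→2,v→3 1:x→1,k→3,3→1,m→4,v→3 2:x→5,k→4,3→2,m→6,v→3 3:x→3,k→3,3→3,m→3,v→3 4:x→4,k→3,3→4,m→7,v→3 5:x→5,k→4,3→5,m→8,v→3 6:x→6,k→7,3→6,m→3,v→3 7:x→7,k→3,3→7,m→3,v→3 8:x→7,k→7,3→8,m→3,v→3 (ε-aug+det+¬).
'v': N↓-sim [12, 3] end={s11,s12,s3} ∉↓L; 1/1 single-dels accept.
'kk': |S_i|=[12, 6, 3] end={s11,s12,s3} rej; 2/2 del acc.
'mmm': run [12, 10, 7, 3] end={s11,s12,s3} — reject; 3/3 single-dels accept.
'mxmxk': run [12, 10, 9, 6, 4, 3] end={s11,s12,s3} — reject; 5/5 single-dels accept.
4 obstructions.

A = [v, kk, mmm, mxmxk].


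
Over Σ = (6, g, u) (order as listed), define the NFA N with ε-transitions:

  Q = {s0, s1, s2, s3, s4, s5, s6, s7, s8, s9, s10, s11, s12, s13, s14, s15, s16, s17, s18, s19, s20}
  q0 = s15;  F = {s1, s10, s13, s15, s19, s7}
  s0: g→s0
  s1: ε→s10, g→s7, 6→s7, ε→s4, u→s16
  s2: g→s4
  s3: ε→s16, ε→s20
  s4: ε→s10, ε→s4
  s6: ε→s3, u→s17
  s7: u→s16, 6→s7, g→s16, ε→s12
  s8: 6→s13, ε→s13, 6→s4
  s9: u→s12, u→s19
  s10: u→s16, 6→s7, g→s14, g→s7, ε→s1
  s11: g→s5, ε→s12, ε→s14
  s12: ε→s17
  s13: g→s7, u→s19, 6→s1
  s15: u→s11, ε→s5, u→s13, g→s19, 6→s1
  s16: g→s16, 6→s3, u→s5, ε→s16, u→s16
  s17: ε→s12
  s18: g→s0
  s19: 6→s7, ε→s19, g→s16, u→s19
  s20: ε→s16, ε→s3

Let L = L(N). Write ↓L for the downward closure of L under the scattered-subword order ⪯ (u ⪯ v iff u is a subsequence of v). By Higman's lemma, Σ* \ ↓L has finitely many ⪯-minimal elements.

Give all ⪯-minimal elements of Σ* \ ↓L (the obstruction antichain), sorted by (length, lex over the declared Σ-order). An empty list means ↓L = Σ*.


|Q|=21, |F|=6, |δ|=52 (19 ε).
min D↑ (6 st, q0=0, F={5}): 0:6→1,g→2,u→3 1:6→4,g→4,u→5 2:6→4,g→5,u→2 3:6→1,g→4,u→2 4:6→4,g→5,u→5 5:6→5,g→5,u→5.
'6u': run [15, 11, 4] end={s16,s20,s3,s5} ∉↓L; 2/2 deletions ∈↓L.
'gg': run [15, 9, 4] end={s16,s20,s3,s5} ∉↓L; 2/2 single-dels accept.
'66g': N↓-sim [15, 11, 7, 4] end={s16,s20,s3,s5} rej; 3/3 single-dels accept.
'ugu': |S_i|=[15, 14, 8, 4] end={s16,s20,s3,s5} rej; 3/3 deletions ∈↓L.
'uug': N↓-sim [15, 14, 8, 4] end={s16,s20,s3,s5} rej; 3/3 deletions ∈↓L.
5 minimals (antichain).

A = [6u, gg, 66g, ugu, uug].


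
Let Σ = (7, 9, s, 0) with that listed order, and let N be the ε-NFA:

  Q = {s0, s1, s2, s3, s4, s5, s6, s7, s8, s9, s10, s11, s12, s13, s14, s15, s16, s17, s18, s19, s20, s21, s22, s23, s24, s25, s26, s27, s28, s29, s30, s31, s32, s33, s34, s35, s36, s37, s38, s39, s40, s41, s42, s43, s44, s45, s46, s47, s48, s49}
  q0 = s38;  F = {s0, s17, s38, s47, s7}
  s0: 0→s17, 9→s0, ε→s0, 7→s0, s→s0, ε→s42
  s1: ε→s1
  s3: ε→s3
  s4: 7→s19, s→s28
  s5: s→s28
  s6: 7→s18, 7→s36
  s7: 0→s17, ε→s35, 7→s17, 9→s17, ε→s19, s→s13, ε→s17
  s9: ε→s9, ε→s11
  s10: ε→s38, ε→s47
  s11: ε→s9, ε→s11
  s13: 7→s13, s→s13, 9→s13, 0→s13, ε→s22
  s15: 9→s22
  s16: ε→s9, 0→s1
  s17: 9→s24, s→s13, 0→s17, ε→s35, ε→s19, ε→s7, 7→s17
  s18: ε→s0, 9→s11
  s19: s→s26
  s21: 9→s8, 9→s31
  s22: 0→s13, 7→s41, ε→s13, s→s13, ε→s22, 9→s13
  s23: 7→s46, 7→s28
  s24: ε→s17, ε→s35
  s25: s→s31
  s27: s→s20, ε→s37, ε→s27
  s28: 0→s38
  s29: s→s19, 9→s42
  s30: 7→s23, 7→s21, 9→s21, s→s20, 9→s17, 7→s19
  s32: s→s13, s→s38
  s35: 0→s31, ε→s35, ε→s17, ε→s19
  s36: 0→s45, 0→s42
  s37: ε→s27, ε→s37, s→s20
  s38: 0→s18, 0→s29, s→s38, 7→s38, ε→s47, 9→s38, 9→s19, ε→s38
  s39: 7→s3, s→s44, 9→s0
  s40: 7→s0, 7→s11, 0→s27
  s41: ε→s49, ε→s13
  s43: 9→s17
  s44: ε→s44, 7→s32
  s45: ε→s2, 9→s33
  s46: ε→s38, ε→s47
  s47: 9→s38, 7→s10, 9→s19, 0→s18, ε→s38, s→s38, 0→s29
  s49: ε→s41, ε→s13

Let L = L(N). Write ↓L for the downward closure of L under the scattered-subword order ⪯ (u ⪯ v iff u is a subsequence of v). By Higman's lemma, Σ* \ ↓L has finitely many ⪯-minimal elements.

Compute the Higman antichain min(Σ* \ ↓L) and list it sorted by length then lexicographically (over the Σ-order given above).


|Q|=50, |F|=5, |δ|=112 (41 ε).
min D↑ (4 st, q0=0, F={3}): 0:7→0,9→0,s→0,0→1 1:7→1,9→1,s→1,0→2 2:7→2,9→2,s→3,0→2 3:7→3,9→3,s→3,0→3 [Hopcroft].
'00s': |S_i|=[20, 17, 11, 5] end={s13,s22,s26,s41,s49} ∉↓L; 3/3 del acc.
1 obstructions.

min(Σ*\↓L) = [00s].


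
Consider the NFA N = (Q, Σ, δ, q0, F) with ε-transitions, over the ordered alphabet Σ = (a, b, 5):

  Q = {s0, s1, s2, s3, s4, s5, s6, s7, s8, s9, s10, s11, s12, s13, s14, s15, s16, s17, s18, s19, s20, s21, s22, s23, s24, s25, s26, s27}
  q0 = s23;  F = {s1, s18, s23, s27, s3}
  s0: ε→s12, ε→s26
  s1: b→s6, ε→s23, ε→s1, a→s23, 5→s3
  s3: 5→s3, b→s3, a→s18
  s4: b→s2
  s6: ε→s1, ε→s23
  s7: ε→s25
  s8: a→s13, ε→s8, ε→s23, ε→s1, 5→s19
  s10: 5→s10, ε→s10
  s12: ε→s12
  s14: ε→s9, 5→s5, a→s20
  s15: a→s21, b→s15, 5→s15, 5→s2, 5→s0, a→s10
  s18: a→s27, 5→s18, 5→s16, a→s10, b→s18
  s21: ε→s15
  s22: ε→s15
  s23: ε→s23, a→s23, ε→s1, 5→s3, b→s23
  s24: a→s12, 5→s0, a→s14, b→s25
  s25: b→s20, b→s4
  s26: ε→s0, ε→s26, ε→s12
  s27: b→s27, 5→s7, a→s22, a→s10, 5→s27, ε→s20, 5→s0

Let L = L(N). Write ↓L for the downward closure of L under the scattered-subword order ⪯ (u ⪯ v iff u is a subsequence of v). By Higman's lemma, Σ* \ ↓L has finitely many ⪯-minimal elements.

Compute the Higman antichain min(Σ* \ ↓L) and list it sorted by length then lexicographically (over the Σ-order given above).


|Q|=28, |F|=5, |δ|=59 (21 ε).
min D↑ (5 st, q0=0, F={4}): 0:a→0,b→0,5→1 1:a→2,b→1,5→1 2:a→3,b→2,5→2 3:a→4,b→3,5→3 4:a→4,b→4,5→4 (ε-aug+det+¬).
'5aaa': run [19, 16, 15, 13, 8] end={s0,s10,s12,s15,s2,s21,s22,s26} — reject; 4/4 deletions ∈↓L.
1 minimals (antichain).

A = [5aaa].


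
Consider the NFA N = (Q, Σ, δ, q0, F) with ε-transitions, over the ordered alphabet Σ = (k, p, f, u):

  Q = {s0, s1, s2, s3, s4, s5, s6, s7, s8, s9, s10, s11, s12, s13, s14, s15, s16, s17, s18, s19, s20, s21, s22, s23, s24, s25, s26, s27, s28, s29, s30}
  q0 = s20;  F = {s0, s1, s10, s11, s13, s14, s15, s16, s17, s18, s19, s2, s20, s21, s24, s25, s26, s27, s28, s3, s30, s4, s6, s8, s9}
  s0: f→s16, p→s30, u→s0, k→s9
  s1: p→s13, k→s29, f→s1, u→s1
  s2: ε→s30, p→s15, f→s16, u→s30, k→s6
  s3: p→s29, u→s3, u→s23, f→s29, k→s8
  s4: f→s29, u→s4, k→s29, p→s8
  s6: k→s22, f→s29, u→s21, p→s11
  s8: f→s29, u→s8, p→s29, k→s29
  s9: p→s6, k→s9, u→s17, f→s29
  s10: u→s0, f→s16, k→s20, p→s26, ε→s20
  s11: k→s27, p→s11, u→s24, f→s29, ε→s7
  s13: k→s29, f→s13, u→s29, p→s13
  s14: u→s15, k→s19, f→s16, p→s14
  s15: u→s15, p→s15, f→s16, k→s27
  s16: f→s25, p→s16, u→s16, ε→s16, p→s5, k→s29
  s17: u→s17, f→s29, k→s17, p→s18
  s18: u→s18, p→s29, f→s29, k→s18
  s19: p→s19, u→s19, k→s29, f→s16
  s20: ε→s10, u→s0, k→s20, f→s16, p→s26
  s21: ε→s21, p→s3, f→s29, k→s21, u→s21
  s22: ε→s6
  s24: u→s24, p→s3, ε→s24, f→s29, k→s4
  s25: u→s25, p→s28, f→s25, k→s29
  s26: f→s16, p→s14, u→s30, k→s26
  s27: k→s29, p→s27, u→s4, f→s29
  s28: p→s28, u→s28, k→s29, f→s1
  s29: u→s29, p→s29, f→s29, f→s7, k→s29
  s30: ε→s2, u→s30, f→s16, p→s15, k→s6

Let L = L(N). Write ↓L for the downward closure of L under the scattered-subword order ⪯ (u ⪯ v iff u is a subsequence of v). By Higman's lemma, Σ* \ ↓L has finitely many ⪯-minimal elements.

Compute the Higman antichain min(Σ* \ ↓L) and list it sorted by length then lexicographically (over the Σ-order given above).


|Q|=31, |F|=25, |δ|=116 (9 ε).
min D↑ (24 st, q0=0, F={6}): 0:k→0,p→1,f→2,u→3 1:k→1,p→4,f→2,u→5 2:k→6,p→2,f→7,u→2 3:k→8,p→5,f→2,u→3 4:k→9,p→4,f→2,u→10 5:k→11,p→10,f→2,u→5 6:k→6,p→6,f→6,u→6 7:k→6,p→12,f→7,u→7 8:k→8,p→11,f→6,u→13 9:k→6,p→9,f→2,u→9 10:k→14,p→10,f→2,u→10 11:k→11,p→15,f→6,u→16 12:k→6,p→12,f→17,u→12 13:k→13,p→18,f→6,u→13 14:k→6,p→14,f→6,u→19 15:k→14,p→15,f→6,u→20 16:k→16,p→21,f→6,u→16 17:k→6,p→22,f→17,u→17 18:k→18,p→6,f→6,u→18 19:k→6,p→23,f→6,u→19 20:k→19,p→21,f→6,u→20 21:k→23,p→6,f→6,u→21 22:k→6,p→22,f→22,u→6 23:k→6,p→6,f→6,u→23 [Hopcroft].
'fk': N↓-sim [30, 8, 2] end={s29,s7} rej; 2/2 single-dels accept.
'ukf': N↓-sim [30, 26, 15, 2] end={s29,s7} ∉↓L; 3/3 del acc.
'ppkk': run [30, 25, 18, 12, 2] end={s29,s7} ∉↓L; 4/4 del acc.
'ukupp': N↓-sim [30, 26, 15, 10, 6, 2] end={s29,s7} ∉↓L; 5/5 deletions ∈↓L.
'ffpfpu': |S_i|=[30, 8, 6, 5, 4, 3, 2] end={s29,s7} — reject; 6/6 del acc.
5 words, ⪯-incomp.

A = [fk, ukf, ppkk, ukupp, ffpfpu].


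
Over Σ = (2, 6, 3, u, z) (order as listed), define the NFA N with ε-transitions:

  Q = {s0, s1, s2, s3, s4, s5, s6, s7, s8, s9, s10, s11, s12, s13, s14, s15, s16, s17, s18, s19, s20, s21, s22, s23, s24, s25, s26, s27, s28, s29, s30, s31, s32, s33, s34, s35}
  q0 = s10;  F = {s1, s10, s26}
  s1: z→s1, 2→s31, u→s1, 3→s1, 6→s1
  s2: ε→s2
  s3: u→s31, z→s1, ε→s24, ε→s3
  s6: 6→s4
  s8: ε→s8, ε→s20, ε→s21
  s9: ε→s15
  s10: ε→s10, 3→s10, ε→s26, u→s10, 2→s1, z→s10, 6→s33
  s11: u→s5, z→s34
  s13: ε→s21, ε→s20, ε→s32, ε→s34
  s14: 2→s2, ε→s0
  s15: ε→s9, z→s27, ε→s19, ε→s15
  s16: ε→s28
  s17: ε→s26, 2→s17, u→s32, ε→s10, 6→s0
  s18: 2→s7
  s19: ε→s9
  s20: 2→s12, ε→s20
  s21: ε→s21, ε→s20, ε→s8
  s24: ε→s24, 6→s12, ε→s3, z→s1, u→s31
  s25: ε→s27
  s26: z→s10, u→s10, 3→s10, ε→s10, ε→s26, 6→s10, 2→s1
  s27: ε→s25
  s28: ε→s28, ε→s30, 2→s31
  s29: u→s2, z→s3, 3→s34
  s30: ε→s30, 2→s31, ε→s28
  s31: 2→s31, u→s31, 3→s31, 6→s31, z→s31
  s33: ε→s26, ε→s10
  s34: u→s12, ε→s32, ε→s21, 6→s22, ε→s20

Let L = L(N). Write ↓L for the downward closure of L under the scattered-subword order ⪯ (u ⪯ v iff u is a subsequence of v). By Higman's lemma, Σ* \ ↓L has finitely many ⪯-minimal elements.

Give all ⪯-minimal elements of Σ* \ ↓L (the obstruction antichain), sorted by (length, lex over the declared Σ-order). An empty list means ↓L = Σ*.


|Q|=36, |F|=3, |δ|=82 (40 ε).
min D↑ (3 st, q0=0, F={2}): 0:2→1,6→0,3→0,u→0,z→0 1:2→2,6→1,3→1,u→1,z→1 2:2→2,6→2,3→2,u→2,z→2.
'22': N↓-sim [5, 2, 1] end={s31} rej; 2/2 del acc.
1 obstructions.

Antichain: [22].


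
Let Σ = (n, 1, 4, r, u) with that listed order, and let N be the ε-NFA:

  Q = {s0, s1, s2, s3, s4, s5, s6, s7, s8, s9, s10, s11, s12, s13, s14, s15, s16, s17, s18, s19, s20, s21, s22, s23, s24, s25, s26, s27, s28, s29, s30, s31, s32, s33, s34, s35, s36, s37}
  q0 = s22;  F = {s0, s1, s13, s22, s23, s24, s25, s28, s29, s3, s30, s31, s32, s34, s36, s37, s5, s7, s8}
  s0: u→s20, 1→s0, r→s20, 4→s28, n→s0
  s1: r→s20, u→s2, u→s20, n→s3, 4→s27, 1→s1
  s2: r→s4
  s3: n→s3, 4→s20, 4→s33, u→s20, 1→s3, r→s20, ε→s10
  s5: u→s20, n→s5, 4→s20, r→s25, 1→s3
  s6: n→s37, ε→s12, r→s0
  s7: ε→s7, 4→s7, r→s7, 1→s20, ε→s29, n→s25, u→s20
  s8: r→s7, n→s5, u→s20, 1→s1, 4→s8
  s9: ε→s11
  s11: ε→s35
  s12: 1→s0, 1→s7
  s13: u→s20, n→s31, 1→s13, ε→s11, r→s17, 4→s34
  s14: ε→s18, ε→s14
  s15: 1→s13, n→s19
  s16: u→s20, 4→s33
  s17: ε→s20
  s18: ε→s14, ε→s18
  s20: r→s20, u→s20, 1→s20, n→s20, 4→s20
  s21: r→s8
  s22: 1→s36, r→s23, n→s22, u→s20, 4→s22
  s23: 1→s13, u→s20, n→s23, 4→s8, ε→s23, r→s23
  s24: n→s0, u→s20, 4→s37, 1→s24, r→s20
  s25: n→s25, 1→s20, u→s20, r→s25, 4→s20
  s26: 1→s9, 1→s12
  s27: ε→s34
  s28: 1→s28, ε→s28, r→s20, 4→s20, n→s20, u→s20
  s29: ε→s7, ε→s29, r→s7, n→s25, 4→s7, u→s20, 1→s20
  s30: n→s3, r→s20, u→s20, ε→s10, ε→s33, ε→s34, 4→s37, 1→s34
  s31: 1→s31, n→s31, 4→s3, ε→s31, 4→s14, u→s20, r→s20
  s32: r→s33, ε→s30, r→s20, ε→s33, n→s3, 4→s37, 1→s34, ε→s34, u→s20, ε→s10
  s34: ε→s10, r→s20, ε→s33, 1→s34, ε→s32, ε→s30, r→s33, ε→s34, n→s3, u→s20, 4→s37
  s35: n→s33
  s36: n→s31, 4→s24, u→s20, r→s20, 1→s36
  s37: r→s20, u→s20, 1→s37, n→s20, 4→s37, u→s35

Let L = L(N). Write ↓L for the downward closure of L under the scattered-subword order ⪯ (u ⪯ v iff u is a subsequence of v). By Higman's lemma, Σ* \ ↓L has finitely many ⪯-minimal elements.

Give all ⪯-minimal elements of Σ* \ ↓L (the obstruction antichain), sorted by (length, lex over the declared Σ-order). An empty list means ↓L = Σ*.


A = [u, 1r, 1n44, 144n, r4n4, r4r1].

|Q|=38, |F|=19, |δ|=149 (30 ε).
min D↑ (17 st, q0=0, F={3}): 0:n→0,1→1,4→0,r→2,u→3 1:n→4,1→1,4→5,r→3,u→3 2:n→2,1→6,4→7,r→2,u→3 3:n→3,1→3,4→3,r→3,u→3 4:n→4,1→4,4→8,r→3,u→3 5:n→9,1→5,4→10,r→3,u→3 6:n→4,1→6,4→11,r→3,u→3 7:n→12,1→13,4→7,r→14,u→3 8:n→8,1→8,4→3,r→3,u→3 9:n→9,1→9,4→15,r→3,u→3 10:n→3,1→10,4→10,r→3,u→3 11:n→8,1→11,4→10,r→3,u→3 12:n→12,1→8,4→3,r→16,u→3 13:n→8,1→13,4→11,r→3,u→3 14:n→16,1→3,4→14,r→14,u→3 15:n→3,1→15,4→3,r→3,u→3 16:n→16,1→3,4→3,r→16,u→3 (ε-aug+det+¬).
'u': N↓-sim [30, 5] end={s2,s20,s33,s35,s4} — reject; 1/1 single-dels accept.
'1r': N↓-sim [30, 23, 4] end={s17,s20,s33,s4} ∉↓L; 2/2 del acc.
'1n44': run [30, 23, 9, 7, 2] end={s20,s33} rej; 4/4 del acc.
'144n': N↓-sim [30, 23, 15, 5, 2] end={s20,s33} ∉↓L; 4/4 deletions ∈↓L.
'r4n4': |S_i|=[30, 25, 20, 6, 2] end={s20,s33} ∉↓L; 4/4 deletions ∈↓L.
'r4r1': |S_i|=[30, 25, 20, 6, 1] end={s20} ∉↓L; 4/4 deletions ∈↓L.
6 minimals (antichain).


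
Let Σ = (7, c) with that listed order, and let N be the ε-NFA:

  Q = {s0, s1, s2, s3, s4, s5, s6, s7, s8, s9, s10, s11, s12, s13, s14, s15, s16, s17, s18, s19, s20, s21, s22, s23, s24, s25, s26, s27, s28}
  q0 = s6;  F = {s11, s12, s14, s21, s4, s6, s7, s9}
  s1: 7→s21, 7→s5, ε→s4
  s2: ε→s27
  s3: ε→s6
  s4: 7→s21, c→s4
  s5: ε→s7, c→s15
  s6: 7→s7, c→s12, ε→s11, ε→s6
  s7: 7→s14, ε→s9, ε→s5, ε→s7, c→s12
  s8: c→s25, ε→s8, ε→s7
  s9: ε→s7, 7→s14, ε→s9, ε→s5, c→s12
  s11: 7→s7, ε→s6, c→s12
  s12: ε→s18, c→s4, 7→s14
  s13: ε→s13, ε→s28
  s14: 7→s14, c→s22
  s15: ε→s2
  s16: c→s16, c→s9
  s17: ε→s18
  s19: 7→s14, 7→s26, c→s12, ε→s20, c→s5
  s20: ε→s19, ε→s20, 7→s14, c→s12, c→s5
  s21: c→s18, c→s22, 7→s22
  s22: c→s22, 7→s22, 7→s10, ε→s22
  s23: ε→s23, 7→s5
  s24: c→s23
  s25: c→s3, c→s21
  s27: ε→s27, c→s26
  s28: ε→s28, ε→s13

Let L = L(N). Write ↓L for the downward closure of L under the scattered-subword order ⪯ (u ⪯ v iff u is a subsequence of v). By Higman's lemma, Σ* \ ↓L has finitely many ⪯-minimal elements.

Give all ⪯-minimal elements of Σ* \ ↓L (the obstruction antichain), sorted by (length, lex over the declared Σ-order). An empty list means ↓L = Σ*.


|Q|=29, |F|=8, |δ|=66 (28 ε).
min D↑ (7 st, q0=0, F={5}): 0:7→1,c→2 1:7→3,c→2 2:7→3,c→4 3:7→3,c→5 4:7→6,c→4 5:7→5,c→5 6:7→5,c→5 (ε-aug+det+¬).
'77c': |S_i|=[16, 14, 5, 3] end={s10,s18,s22} — reject; 3/3 del acc.
'c7c': N↓-sim [16, 11, 5, 3] end={s10,s18,s22} rej; 3/3 del acc.
'cc77': run [16, 11, 6, 4, 2] end={s10,s22} — reject; 4/4 single-dels accept.
3 words, ⪯-incomp.

A = [77c, c7c, cc77].


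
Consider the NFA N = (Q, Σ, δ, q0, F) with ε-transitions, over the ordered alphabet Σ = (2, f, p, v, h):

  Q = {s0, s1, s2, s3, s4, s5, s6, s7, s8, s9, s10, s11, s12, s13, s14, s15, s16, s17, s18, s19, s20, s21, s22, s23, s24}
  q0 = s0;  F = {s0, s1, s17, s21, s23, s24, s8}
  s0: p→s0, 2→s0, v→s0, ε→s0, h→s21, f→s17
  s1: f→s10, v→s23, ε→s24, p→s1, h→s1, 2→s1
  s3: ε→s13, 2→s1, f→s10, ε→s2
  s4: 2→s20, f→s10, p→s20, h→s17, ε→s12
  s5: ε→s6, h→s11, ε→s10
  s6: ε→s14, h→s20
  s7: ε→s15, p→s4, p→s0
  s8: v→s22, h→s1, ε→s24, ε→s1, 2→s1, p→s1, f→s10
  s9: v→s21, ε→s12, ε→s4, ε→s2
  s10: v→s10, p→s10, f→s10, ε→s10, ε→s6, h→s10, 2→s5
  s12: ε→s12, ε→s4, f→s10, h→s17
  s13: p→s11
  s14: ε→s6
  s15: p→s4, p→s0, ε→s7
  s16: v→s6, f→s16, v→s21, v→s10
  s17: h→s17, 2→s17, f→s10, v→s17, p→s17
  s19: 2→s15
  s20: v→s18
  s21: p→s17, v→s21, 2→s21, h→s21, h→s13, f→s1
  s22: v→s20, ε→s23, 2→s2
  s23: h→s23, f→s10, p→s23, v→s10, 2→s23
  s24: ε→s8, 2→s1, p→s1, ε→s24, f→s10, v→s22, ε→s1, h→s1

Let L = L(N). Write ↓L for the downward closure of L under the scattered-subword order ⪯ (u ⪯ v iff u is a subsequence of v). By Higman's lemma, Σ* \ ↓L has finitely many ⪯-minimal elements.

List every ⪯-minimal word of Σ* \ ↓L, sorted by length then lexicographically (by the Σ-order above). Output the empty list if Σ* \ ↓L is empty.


|Q|=25, |F|=7, |δ|=89 (24 ε).
min D↑ (6 st, q0=0, F={3}): 0:2→0,f→1,p→0,v→0,h→2 1:2→1,f→3,p→1,v→1,h→1 2:2→2,f→4,p→1,v→2,h→2 3:2→3,f→3,p→3,v→3,h→3 4:2→4,f→3,p→4,v→5,h→4 5:2→5,f→3,p→5,v→3,h→5.
'ff': run [17, 14, 7] end={s10,s11,s14,s18,s20,s5,s6} ∉↓L; 2/2 single-dels accept.
'hpf': run [17, 16, 14, 7] end={s10,s11,s14,s18,s20,s5,s6} ∉↓L; 3/3 del acc.
'hfvv': |S_i|=[17, 16, 13, 10, 7] end={s10,s11,s14,s18,s20,s5,s6} rej; 4/4 deletions ∈↓L.
3 minimals (antichain).

min(Σ*\↓L) = [ff, hpf, hfvv].
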